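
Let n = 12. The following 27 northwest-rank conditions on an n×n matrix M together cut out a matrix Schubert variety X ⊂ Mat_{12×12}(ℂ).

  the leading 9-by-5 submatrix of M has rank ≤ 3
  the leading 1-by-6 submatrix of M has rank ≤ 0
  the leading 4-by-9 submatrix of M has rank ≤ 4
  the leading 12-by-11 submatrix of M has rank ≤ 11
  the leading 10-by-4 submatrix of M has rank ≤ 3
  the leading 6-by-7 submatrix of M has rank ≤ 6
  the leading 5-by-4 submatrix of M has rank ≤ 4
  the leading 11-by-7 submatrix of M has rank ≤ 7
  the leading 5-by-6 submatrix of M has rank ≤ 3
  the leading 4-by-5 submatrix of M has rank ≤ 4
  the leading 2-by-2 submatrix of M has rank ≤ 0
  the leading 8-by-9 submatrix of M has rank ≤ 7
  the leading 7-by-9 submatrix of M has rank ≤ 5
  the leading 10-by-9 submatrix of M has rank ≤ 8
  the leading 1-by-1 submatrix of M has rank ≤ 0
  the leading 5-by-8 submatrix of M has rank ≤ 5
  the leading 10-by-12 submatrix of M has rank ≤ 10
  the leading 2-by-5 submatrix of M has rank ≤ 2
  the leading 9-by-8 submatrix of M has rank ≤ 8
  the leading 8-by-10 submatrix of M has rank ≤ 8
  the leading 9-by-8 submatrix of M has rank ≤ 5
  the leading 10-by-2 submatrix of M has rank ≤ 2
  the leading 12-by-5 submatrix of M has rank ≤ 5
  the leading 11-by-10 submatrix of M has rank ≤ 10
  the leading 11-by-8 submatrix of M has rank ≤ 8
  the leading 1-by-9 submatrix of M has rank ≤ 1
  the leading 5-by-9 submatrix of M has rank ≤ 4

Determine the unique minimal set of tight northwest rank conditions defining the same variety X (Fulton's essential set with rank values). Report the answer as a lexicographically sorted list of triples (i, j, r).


Reconstructing r_w from the 27 given conditions:

  0, 0, 0, 0, 0, 0, 1, 1, 1, 1, 1, 1
  0, 0, 1, 1, 1, 1, 2, 2, 2, 2, 2, 2
  1, 1, 2, 2, 2, 2, 3, 3, 3, 3, 3, 3
  1, 2, 3, 3, 3, 3, 4, 4, 4, 4, 4, 4
  1, 2, 3, 3, 3, 3, 4, 4, 4, 5, 5, 5
  1, 2, 3, 3, 3, 4, 5, 5, 5, 6, 6, 6
  1, 2, 3, 3, 3, 4, 5, 5, 5, 6, 7, 7
  1, 2, 3, 3, 3, 4, 5, 5, 6, 7, 8, 8
  1, 2, 3, 3, 3, 4, 5, 5, 6, 7, 8, 9
  1, 2, 3, 3, 4, 5, 6, 6, 7, 8, 9, 10
  1, 2, 3, 4, 5, 6, 7, 7, 8, 9, 10, 11
  1, 2, 3, 4, 5, 6, 7, 8, 9, 10, 11, 12

second differences of R give the permutation w = (7, 3, 1, 2, 10, 6, 11, 9, 12, 5, 4, 8).

Fulton essential set (8 of the 26 Rothe cells):

[(1, 6, 0), (2, 2, 0), (5, 6, 3), (5, 9, 4), (7, 9, 5), (9, 5, 3), (9, 8, 5), (10, 4, 3)]


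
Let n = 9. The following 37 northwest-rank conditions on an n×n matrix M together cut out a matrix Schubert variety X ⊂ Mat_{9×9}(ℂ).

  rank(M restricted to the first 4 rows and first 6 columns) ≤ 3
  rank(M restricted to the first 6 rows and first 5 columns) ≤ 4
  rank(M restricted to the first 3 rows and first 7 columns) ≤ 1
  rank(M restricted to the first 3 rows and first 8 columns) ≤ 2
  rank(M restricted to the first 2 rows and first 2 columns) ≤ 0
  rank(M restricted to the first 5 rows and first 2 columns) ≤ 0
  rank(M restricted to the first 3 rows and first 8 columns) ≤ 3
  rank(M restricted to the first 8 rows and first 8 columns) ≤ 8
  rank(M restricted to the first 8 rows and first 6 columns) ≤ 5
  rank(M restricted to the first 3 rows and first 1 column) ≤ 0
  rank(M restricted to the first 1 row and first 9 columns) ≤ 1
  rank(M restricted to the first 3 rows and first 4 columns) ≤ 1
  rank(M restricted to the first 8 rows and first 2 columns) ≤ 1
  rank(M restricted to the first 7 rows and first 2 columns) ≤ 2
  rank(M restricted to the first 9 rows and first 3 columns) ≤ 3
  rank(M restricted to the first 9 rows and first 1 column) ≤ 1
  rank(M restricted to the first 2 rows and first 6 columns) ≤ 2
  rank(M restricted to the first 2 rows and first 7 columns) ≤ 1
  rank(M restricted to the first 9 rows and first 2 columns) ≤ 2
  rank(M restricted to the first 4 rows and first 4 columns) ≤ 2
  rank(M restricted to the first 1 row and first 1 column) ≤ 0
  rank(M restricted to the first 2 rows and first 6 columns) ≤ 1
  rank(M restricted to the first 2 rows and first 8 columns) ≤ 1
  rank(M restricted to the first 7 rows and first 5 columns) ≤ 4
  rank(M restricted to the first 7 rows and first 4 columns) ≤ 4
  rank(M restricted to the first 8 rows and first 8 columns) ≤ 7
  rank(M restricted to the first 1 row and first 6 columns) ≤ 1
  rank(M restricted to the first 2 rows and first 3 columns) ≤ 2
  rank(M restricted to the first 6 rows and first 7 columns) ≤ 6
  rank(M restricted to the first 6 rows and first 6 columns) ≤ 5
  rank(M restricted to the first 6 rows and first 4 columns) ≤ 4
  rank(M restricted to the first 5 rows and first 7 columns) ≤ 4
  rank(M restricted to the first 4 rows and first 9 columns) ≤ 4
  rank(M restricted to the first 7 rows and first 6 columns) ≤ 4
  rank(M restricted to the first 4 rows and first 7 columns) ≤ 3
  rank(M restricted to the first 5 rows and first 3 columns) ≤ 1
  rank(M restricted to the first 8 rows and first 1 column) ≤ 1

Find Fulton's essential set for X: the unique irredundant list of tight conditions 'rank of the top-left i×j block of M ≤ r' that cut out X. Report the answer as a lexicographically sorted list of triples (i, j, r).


Computing R[i][j] = min implied NW-rank bound (n=9, 37 conditions):

  0 | 0 | 1 | 1 | 1 | 1 | 1 | 1 | 1
  0 | 0 | 1 | 1 | 1 | 1 | 1 | 1 | 2
  0 | 0 | 1 | 1 | 1 | 1 | 1 | 2 | 3
  0 | 0 | 1 | 2 | 2 | 2 | 2 | 3 | 4
  0 | 0 | 1 | 2 | 3 | 3 | 3 | 4 | 5
  1 | 1 | 2 | 3 | 4 | 4 | 4 | 5 | 6
  1 | 1 | 2 | 3 | 4 | 4 | 5 | 6 | 7
  1 | 1 | 2 | 3 | 4 | 5 | 6 | 7 | 8
  1 | 2 | 3 | 4 | 5 | 6 | 7 | 8 | 9

hence w(1..9) = (3, 9, 8, 4, 5, 1, 7, 6, 2).

|D(w)|=22, |Ess(w)|=5:

[(2, 8, 1), (3, 7, 1), (5, 2, 0), (7, 6, 4), (8, 2, 1)]


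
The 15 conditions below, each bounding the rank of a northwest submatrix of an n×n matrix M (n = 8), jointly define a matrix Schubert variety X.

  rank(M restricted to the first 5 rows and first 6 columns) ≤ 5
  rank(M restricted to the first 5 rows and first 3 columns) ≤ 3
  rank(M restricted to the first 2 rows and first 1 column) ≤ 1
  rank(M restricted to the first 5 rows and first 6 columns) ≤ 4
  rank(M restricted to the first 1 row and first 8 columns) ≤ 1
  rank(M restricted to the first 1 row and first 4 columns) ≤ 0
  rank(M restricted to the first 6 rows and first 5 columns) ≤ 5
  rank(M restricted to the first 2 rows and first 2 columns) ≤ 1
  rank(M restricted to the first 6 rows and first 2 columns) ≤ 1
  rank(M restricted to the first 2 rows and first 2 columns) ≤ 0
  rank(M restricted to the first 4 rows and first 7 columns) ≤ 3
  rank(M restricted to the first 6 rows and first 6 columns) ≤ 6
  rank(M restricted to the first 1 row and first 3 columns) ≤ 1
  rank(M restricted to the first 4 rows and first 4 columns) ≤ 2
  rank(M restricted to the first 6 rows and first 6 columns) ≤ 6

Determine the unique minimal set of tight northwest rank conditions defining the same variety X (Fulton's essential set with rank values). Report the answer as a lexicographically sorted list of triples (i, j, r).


Rank table r_w(8×8) implied by the 15 constraints:

  row 1: 0 | 0 | 0 | 0 | 1 | 1 | 1 | 1
  row 2: 0 | 0 | 1 | 1 | 2 | 2 | 2 | 2
  row 3: 1 | 1 | 2 | 2 | 3 | 3 | 3 | 3
  row 4: 1 | 1 | 2 | 2 | 3 | 3 | 3 | 4
  row 5: 1 | 1 | 2 | 3 | 4 | 4 | 4 | 5
  row 6: 1 | 1 | 2 | 3 | 4 | 5 | 5 | 6
  row 7: 1 | 2 | 3 | 4 | 5 | 6 | 6 | 7
  row 8: 1 | 2 | 3 | 4 | 5 | 6 | 7 | 8

giving w = (5, 3, 1, 8, 4, 6, 2, 7) via Δ²R.

D(w) has 12 cells with 5 SE-corners; essential set:

[(1, 4, 0), (2, 2, 0), (4, 4, 2), (4, 7, 3), (6, 2, 1)]


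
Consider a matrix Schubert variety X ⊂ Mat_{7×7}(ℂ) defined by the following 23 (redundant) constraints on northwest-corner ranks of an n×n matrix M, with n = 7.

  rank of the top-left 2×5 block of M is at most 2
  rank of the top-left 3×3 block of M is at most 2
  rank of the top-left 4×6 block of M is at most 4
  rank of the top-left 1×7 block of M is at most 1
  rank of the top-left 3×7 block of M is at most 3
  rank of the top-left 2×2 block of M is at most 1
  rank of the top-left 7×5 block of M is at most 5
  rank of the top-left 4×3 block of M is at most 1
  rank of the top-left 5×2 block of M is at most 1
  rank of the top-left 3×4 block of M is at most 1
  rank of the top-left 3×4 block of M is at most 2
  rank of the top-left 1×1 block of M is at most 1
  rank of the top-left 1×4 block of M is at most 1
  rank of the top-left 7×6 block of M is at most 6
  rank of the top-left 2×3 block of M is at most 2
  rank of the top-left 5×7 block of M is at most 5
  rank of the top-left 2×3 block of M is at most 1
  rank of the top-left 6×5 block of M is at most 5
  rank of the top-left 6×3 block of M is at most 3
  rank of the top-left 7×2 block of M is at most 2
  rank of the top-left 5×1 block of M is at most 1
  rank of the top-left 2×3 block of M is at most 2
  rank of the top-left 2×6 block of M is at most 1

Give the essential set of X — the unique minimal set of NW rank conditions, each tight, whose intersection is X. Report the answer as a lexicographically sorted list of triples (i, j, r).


Computing R[i][j] = min implied NW-rank bound (n=7, 23 conditions):

  R[1]: 1  1  1  1  1  1  1
  R[2]: 1  1  1  1  1  1  2
  R[3]: 1  1  1  1  2  2  3
  R[4]: 1  1  1  2  3  3  4
  R[5]: 1  1  2  3  4  4  5
  R[6]: 1  2  3  4  5  5  6
  R[7]: 1  2  3  4  5  6  7

hence w(1..7) = (1, 7, 5, 4, 3, 2, 6).

D(w) has 11 cells with 4 SE-corners; essential set:

[(2, 6, 1), (3, 4, 1), (4, 3, 1), (5, 2, 1)]


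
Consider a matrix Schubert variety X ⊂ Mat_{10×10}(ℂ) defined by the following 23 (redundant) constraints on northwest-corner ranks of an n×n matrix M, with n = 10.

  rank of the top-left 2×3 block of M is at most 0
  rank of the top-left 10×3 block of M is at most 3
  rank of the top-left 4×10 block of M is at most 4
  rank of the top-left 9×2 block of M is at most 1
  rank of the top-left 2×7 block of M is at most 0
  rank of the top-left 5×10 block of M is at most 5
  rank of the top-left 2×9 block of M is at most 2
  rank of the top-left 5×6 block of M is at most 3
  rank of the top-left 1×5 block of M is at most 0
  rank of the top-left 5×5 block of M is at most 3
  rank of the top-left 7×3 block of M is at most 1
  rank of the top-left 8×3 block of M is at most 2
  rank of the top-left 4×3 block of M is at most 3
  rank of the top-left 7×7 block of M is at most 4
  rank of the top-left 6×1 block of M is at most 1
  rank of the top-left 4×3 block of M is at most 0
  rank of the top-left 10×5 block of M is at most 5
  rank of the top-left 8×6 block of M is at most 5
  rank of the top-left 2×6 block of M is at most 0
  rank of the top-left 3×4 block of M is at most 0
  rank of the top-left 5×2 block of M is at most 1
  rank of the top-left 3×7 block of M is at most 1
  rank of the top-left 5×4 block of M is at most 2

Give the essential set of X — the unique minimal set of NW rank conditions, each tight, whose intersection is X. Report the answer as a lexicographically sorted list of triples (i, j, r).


Rank table r_w(10×10) implied by the 23 constraints:

  0 0 0 0 0 0 0 1 1 1
  0 0 0 0 0 0 0 1 2 2
  0 0 0 0 1 1 1 2 3 3
  0 0 0 1 2 2 2 3 4 4
  1 1 1 2 3 3 3 4 5 5
  1 1 1 2 3 4 4 5 6 6
  1 1 1 2 3 4 4 5 6 7
  1 1 2 3 4 5 5 6 7 8
  1 1 2 3 4 5 6 7 8 9
  1 2 3 4 5 6 7 8 9 10

so w = (8, 9, 5, 4, 1, 6, 10, 3, 7, 2).

Rothe diagram D(w) (28 cells), 6 SE-corners (essential conditions):

[(2, 7, 0), (3, 4, 0), (4, 3, 0), (7, 3, 1), (7, 7, 4), (9, 2, 1)]


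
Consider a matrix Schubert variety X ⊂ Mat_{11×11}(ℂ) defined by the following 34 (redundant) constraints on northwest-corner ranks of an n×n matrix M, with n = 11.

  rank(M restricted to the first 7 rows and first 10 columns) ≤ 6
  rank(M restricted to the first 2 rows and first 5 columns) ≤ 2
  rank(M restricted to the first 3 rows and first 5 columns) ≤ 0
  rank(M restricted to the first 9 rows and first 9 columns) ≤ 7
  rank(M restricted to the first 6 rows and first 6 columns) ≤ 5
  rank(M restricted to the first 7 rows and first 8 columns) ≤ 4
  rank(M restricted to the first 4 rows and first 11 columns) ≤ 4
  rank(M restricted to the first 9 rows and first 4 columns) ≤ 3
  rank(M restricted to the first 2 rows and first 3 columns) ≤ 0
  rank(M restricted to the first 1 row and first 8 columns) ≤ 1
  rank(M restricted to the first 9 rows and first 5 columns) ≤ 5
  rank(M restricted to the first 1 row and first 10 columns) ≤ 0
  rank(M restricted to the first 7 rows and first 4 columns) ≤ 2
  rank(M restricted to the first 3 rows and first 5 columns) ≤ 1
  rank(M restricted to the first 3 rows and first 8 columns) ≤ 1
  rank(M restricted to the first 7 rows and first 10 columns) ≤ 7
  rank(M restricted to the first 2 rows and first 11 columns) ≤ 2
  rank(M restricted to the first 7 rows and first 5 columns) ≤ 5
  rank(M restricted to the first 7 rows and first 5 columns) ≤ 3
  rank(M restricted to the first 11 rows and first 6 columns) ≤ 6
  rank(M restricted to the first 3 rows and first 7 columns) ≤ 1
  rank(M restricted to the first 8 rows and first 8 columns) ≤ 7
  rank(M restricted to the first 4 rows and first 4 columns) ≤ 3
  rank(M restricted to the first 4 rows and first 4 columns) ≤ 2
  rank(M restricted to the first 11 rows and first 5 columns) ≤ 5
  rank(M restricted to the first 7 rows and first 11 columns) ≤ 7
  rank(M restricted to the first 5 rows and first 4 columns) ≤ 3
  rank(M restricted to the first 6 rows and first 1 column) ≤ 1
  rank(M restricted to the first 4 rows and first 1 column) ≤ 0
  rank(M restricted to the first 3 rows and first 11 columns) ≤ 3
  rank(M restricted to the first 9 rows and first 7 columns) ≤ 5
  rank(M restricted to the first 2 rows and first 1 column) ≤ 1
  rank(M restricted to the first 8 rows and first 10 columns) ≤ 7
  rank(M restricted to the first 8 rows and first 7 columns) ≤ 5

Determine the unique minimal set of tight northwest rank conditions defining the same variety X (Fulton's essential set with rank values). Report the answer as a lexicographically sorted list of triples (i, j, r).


Computing R[i][j] = min implied NW-rank bound (n=11, 34 conditions):

  R[1]: 0 | 0 | 0 | 0 | 0 | 0 | 0 | 0 | 0 | 0 | 1
  R[2]: 0 | 0 | 0 | 0 | 0 | 1 | 1 | 1 | 1 | 1 | 2
  R[3]: 0 | 0 | 0 | 0 | 0 | 1 | 1 | 1 | 2 | 2 | 3
  R[4]: 0 | 1 | 1 | 1 | 1 | 2 | 2 | 2 | 3 | 3 | 4
  R[5]: 1 | 2 | 2 | 2 | 2 | 3 | 3 | 3 | 4 | 4 | 5
  R[6]: 1 | 2 | 2 | 2 | 3 | 4 | 4 | 4 | 5 | 5 | 6
  R[7]: 1 | 2 | 2 | 2 | 3 | 4 | 4 | 4 | 5 | 6 | 7
  R[8]: 1 | 2 | 3 | 3 | 4 | 5 | 5 | 5 | 6 | 7 | 8
  R[9]: 1 | 2 | 3 | 3 | 4 | 5 | 5 | 6 | 7 | 8 | 9
  R[10]: 1 | 2 | 3 | 4 | 5 | 6 | 6 | 7 | 8 | 9 | 10
  R[11]: 1 | 2 | 3 | 4 | 5 | 6 | 7 | 8 | 9 | 10 | 11

the unique w with this rank table is (11, 6, 9, 2, 1, 5, 10, 3, 8, 4, 7).

ℓ(w)=31; the 8 essential cells (i,j,r):

[(1, 10, 0), (3, 5, 0), (3, 8, 1), (4, 1, 0), (7, 4, 2), (7, 8, 4), (9, 4, 3), (9, 7, 5)]


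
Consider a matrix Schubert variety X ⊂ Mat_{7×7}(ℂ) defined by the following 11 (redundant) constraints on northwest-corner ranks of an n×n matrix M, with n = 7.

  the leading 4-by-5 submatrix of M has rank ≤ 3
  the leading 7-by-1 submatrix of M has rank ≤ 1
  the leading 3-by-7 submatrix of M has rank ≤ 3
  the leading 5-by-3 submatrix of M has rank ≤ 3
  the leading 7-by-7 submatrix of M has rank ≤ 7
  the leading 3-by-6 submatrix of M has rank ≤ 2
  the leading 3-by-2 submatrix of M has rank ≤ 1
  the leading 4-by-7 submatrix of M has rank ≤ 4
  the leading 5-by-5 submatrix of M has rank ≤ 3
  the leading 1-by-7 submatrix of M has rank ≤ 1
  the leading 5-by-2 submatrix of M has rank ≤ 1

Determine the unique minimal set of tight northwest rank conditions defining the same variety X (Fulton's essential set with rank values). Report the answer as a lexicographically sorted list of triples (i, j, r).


Reconstructing r_w from the 11 given conditions:

  i=1: 1 1 1 1 1 1 1
  i=2: 1 1 2 2 2 2 2
  i=3: 1 1 2 2 2 2 3
  i=4: 1 1 2 3 3 3 4
  i=5: 1 1 2 3 3 4 5
  i=6: 1 2 3 4 4 5 6
  i=7: 1 2 3 4 5 6 7

the unique w with this rank table is (1, 3, 7, 4, 6, 2, 5).

3 SE-corners of the 8-cell Rothe diagram give Ess(w):

[(3, 6, 2), (5, 2, 1), (5, 5, 3)]


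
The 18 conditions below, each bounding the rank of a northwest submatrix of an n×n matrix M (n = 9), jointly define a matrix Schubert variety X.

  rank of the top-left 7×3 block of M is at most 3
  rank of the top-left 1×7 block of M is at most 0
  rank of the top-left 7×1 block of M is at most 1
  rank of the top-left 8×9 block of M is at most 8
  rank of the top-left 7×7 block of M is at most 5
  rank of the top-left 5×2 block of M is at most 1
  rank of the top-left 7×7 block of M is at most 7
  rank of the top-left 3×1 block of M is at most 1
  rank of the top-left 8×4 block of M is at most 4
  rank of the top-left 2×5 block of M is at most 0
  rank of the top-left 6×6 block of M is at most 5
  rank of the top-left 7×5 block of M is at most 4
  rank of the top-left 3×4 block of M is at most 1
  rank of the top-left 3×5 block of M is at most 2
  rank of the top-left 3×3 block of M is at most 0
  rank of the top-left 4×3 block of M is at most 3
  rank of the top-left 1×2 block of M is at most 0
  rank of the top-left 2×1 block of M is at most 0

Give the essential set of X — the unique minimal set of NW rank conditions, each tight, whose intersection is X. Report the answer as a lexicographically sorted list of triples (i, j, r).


Propagating the 18 rank bounds to every northwest block:

  R[1]: 0 0 0 0 0 0 0 1 1
  R[2]: 0 0 0 0 0 1 1 2 2
  R[3]: 0 0 0 1 1 2 2 3 3
  R[4]: 1 1 1 2 2 3 3 4 4
  R[5]: 1 1 2 3 3 4 4 5 5
  R[6]: 1 2 3 4 4 5 5 6 6
  R[7]: 1 2 3 4 4 5 5 6 7
  R[8]: 1 2 3 4 5 6 6 7 8
  R[9]: 1 2 3 4 5 6 7 8 9

hence w(1..9) = (8, 6, 4, 1, 3, 2, 9, 5, 7).

6 SE-corners of the 18-cell Rothe diagram give Ess(w):

[(1, 7, 0), (2, 5, 0), (3, 3, 0), (5, 2, 1), (7, 5, 4), (7, 7, 5)]


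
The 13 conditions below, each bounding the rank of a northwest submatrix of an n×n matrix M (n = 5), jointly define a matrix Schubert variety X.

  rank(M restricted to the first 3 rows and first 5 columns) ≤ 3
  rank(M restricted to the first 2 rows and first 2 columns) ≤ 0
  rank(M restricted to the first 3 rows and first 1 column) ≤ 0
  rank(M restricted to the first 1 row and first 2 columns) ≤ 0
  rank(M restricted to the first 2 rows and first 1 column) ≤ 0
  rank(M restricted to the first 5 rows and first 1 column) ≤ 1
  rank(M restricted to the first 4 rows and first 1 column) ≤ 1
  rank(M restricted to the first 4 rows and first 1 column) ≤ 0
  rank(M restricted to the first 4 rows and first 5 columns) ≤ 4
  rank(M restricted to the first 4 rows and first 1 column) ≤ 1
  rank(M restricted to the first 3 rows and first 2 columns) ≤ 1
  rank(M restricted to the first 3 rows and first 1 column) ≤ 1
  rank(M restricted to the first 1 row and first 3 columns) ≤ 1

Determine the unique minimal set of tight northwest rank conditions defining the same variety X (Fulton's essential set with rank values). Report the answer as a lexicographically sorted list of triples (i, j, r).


The tightest implied rank at each (i,j), from the 13 conditions:

  R[1]: 0, 0, 1, 1, 1
  R[2]: 0, 0, 1, 2, 2
  R[3]: 0, 1, 2, 3, 3
  R[4]: 0, 1, 2, 3, 4
  R[5]: 1, 2, 3, 4, 5

so w = (3, 4, 2, 5, 1).

Fulton essential set (2 of the 6 Rothe cells):

[(2, 2, 0), (4, 1, 0)]


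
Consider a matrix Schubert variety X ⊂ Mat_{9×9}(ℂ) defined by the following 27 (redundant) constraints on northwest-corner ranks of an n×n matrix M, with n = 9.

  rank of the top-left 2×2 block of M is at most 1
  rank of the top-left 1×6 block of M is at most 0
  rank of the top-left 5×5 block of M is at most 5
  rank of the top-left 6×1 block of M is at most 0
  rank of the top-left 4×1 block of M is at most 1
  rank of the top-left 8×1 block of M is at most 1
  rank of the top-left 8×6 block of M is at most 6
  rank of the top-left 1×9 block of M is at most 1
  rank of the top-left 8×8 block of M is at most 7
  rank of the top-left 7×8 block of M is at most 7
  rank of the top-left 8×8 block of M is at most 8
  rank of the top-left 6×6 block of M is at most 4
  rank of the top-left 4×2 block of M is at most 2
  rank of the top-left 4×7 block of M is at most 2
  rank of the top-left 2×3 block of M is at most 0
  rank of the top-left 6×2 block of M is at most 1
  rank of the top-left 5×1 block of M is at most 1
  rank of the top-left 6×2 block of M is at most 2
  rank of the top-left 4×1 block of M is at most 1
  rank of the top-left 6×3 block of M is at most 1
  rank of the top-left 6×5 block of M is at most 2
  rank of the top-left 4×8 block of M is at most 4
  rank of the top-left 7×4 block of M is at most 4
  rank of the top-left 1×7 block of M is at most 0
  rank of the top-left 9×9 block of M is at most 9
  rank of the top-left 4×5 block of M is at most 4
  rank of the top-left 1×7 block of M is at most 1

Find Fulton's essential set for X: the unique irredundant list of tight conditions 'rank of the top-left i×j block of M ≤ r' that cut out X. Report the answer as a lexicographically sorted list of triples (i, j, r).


Propagating the 27 rank bounds to every northwest block:

  i=1: 0 | 0 | 0 | 0 | 0 | 0 | 0 | 1 | 1
  i=2: 0 | 0 | 0 | 1 | 1 | 1 | 1 | 2 | 2
  i=3: 0 | 1 | 1 | 2 | 2 | 2 | 2 | 3 | 3
  i=4: 0 | 1 | 1 | 2 | 2 | 2 | 2 | 3 | 4
  i=5: 0 | 1 | 1 | 2 | 2 | 3 | 3 | 4 | 5
  i=6: 0 | 1 | 1 | 2 | 2 | 3 | 4 | 5 | 6
  i=7: 1 | 2 | 2 | 3 | 3 | 4 | 5 | 6 | 7
  i=8: 1 | 2 | 3 | 4 | 4 | 5 | 6 | 7 | 8
  i=9: 1 | 2 | 3 | 4 | 5 | 6 | 7 | 8 | 9

reading off 1-entries of Δ²R: w = (8, 4, 2, 9, 6, 7, 1, 3, 5).

|D(w)|=22, |Ess(w)|=6:

[(1, 7, 0), (2, 3, 0), (4, 7, 2), (6, 1, 0), (6, 3, 1), (6, 5, 2)]


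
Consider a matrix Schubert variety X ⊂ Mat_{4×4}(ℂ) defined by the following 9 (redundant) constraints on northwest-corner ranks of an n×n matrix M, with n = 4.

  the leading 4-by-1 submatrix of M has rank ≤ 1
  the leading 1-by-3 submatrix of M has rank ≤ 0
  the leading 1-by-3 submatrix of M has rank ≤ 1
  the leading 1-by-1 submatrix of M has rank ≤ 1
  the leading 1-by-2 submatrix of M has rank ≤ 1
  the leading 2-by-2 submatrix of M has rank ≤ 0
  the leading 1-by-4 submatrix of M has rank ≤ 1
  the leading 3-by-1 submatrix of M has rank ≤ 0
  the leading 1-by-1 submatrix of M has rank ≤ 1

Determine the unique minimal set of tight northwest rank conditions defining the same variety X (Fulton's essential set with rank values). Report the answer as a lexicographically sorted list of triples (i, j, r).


The tightest implied rank at each (i,j), from the 9 conditions:

  R[1]: 0, 0, 0, 1
  R[2]: 0, 0, 1, 2
  R[3]: 0, 1, 2, 3
  R[4]: 1, 2, 3, 4

the unique w with this rank table is (4, 3, 2, 1).

3 SE-corners of the 6-cell Rothe diagram give Ess(w):

[(1, 3, 0), (2, 2, 0), (3, 1, 0)]


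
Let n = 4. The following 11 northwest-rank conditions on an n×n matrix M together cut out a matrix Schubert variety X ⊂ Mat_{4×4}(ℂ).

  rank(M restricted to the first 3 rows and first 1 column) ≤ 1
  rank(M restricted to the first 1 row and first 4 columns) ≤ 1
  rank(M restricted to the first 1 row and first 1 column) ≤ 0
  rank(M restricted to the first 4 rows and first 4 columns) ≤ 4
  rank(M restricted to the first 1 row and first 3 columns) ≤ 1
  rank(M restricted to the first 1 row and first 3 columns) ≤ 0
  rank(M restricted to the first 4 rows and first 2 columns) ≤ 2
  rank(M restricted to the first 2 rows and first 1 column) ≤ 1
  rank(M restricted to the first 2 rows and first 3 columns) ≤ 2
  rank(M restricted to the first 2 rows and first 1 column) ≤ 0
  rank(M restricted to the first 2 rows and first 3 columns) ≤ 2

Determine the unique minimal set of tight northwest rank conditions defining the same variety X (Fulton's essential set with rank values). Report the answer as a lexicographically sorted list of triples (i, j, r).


Reconstructing r_w from the 11 given conditions:

  R[1]: 0, 0, 0, 1
  R[2]: 0, 1, 1, 2
  R[3]: 1, 2, 2, 3
  R[4]: 1, 2, 3, 4

reading off 1-entries of Δ²R: w = (4, 2, 1, 3).

2 SE-corners of the 4-cell Rothe diagram give Ess(w):

[(1, 3, 0), (2, 1, 0)]


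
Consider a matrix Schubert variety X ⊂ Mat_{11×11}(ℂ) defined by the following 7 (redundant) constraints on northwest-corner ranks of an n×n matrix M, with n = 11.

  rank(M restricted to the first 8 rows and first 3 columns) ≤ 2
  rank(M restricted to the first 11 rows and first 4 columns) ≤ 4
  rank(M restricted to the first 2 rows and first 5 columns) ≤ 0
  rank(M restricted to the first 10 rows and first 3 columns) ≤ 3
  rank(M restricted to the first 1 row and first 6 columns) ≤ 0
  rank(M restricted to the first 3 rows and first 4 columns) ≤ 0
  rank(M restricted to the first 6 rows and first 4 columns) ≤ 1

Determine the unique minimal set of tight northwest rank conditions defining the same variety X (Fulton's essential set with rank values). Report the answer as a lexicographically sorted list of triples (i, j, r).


Reconstructing r_w from the 7 given conditions:

  0 0 0 0 0 0 1 1 1 1 1
  0 0 0 0 0 1 2 2 2 2 2
  0 0 0 0 1 2 3 3 3 3 3
  1 1 1 1 2 3 4 4 4 4 4
  1 1 1 1 2 3 4 5 5 5 5
  1 1 1 1 2 3 4 5 6 6 6
  1 2 2 2 3 4 5 6 7 7 7
  1 2 2 3 4 5 6 7 8 8 8
  1 2 3 4 5 6 7 8 9 9 9
  1 2 3 4 5 6 7 8 9 10 10
  1 2 3 4 5 6 7 8 9 10 11

the unique w with this rank table is (7, 6, 5, 1, 8, 9, 2, 4, 3, 10, 11).

Rothe diagram D(w) (22 cells), 5 SE-corners (essential conditions):

[(1, 6, 0), (2, 5, 0), (3, 4, 0), (6, 4, 1), (8, 3, 2)]


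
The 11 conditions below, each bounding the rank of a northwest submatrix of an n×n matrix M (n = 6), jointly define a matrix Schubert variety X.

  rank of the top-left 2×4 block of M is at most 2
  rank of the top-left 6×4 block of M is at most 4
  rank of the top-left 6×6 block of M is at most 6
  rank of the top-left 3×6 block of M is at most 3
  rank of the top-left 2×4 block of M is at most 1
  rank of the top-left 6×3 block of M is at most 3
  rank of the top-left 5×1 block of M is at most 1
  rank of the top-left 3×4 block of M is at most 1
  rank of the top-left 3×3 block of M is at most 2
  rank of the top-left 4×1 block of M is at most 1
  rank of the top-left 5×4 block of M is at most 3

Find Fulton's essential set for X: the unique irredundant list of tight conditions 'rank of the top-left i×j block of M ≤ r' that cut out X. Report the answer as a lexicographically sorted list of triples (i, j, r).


Computing R[i][j] = min implied NW-rank bound (n=6, 11 conditions):

  1 | 1 | 1 | 1 | 1 | 1
  1 | 1 | 1 | 1 | 2 | 2
  1 | 1 | 1 | 1 | 2 | 3
  1 | 2 | 2 | 2 | 3 | 4
  1 | 2 | 3 | 3 | 4 | 5
  1 | 2 | 3 | 4 | 5 | 6

second differences of R give the permutation w = (1, 5, 6, 2, 3, 4).

|D(w)|=6, |Ess(w)|=1:

[(3, 4, 1)]


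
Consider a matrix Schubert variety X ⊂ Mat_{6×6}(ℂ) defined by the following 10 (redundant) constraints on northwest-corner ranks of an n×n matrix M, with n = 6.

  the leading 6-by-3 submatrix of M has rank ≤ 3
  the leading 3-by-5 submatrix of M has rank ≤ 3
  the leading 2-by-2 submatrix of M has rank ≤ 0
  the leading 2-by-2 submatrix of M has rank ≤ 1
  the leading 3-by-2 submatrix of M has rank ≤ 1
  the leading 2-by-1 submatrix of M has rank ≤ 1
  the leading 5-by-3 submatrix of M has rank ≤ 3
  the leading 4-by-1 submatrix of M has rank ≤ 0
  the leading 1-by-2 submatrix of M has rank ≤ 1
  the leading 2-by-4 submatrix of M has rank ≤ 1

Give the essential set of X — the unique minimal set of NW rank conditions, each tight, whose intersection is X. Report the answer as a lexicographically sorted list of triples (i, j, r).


The tightest implied rank at each (i,j), from the 10 conditions:

  row 1: 0 0 1 1 1 1
  row 2: 0 0 1 1 2 2
  row 3: 0 1 2 2 3 3
  row 4: 0 1 2 3 4 4
  row 5: 1 2 3 4 5 5
  row 6: 1 2 3 4 5 6

reading off 1-entries of Δ²R: w = (3, 5, 2, 4, 1, 6).

3 SE-corners of the 7-cell Rothe diagram give Ess(w):

[(2, 2, 0), (2, 4, 1), (4, 1, 0)]


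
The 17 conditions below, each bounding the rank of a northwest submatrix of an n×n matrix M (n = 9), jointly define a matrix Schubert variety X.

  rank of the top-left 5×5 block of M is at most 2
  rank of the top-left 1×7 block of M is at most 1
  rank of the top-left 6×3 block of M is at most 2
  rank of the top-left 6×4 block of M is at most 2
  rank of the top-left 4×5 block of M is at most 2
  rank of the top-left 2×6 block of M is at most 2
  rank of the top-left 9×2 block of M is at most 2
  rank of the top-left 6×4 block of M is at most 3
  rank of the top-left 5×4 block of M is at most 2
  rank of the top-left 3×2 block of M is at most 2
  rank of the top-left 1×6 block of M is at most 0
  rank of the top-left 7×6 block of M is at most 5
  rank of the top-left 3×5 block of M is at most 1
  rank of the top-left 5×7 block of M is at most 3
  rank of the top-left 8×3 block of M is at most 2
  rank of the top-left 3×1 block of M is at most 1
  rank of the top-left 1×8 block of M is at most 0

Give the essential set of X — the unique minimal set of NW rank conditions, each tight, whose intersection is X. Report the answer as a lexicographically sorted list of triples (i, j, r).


Rank table r_w(9×9) implied by the 17 constraints:

  row 1: 0  0  0  0  0  0  0  0  1
  row 2: 1  1  1  1  1  1  1  1  2
  row 3: 1  1  1  1  1  2  2  2  3
  row 4: 1  2  2  2  2  3  3  3  4
  row 5: 1  2  2  2  2  3  3  4  5
  row 6: 1  2  2  2  3  4  4  5  6
  row 7: 1  2  2  3  4  5  5  6  7
  row 8: 1  2  2  3  4  5  6  7  8
  row 9: 1  2  3  4  5  6  7  8  9

reading off 1-entries of Δ²R: w = (9, 1, 6, 2, 8, 5, 4, 7, 3).

|D(w)|=20, |Ess(w)|=6:

[(1, 8, 0), (3, 5, 1), (5, 5, 2), (5, 7, 3), (6, 4, 2), (8, 3, 2)]


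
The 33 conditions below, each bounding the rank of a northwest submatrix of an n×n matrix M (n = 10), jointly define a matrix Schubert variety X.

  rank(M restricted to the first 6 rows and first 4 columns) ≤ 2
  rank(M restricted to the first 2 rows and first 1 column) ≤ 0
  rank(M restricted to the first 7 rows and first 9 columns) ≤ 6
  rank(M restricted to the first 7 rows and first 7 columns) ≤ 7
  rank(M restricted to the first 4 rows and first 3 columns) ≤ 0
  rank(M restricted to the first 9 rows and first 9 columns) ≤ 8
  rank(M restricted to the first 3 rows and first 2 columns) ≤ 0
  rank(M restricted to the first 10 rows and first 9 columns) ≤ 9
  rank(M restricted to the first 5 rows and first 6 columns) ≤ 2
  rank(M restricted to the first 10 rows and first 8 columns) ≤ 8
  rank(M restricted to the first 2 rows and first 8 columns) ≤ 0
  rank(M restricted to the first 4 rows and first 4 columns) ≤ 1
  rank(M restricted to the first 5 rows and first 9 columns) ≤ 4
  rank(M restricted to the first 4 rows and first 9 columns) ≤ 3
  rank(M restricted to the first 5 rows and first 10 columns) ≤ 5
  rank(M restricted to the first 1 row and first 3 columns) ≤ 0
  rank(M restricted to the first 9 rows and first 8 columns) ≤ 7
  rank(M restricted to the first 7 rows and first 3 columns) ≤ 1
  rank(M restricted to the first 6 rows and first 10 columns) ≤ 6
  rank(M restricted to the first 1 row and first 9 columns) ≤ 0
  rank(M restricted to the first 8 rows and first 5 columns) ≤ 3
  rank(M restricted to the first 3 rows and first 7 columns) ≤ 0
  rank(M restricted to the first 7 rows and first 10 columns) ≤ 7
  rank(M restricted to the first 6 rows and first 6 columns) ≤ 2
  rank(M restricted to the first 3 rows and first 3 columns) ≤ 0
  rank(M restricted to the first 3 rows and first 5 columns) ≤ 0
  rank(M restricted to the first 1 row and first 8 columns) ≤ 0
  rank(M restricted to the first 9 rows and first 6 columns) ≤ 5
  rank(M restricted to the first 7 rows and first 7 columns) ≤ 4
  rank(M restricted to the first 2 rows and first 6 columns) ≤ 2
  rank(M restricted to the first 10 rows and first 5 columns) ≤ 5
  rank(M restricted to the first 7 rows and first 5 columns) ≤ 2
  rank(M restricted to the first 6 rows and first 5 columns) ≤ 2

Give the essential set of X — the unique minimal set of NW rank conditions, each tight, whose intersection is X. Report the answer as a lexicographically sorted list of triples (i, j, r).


Computing R[i][j] = min implied NW-rank bound (n=10, 33 conditions):

  row 1: 0 | 0 | 0 | 0 | 0 | 0 | 0 | 0 | 0 | 1
  row 2: 0 | 0 | 0 | 0 | 0 | 0 | 0 | 0 | 1 | 2
  row 3: 0 | 0 | 0 | 0 | 0 | 0 | 0 | 1 | 2 | 3
  row 4: 0 | 0 | 0 | 1 | 1 | 1 | 1 | 2 | 3 | 4
  row 5: 1 | 1 | 1 | 2 | 2 | 2 | 2 | 3 | 4 | 5
  row 6: 1 | 1 | 1 | 2 | 2 | 2 | 3 | 4 | 5 | 6
  row 7: 1 | 1 | 1 | 2 | 2 | 3 | 4 | 5 | 6 | 7
  row 8: 1 | 2 | 2 | 3 | 3 | 4 | 5 | 6 | 7 | 8
  row 9: 1 | 2 | 3 | 4 | 4 | 5 | 6 | 7 | 8 | 9
  row 10: 1 | 2 | 3 | 4 | 5 | 6 | 7 | 8 | 9 | 10

second differences of R give the permutation w = (10, 9, 8, 4, 1, 7, 6, 2, 3, 5).

D(w) has 34 cells with 7 SE-corners; essential set:

[(1, 9, 0), (2, 8, 0), (3, 7, 0), (4, 3, 0), (6, 6, 2), (7, 3, 1), (7, 5, 2)]


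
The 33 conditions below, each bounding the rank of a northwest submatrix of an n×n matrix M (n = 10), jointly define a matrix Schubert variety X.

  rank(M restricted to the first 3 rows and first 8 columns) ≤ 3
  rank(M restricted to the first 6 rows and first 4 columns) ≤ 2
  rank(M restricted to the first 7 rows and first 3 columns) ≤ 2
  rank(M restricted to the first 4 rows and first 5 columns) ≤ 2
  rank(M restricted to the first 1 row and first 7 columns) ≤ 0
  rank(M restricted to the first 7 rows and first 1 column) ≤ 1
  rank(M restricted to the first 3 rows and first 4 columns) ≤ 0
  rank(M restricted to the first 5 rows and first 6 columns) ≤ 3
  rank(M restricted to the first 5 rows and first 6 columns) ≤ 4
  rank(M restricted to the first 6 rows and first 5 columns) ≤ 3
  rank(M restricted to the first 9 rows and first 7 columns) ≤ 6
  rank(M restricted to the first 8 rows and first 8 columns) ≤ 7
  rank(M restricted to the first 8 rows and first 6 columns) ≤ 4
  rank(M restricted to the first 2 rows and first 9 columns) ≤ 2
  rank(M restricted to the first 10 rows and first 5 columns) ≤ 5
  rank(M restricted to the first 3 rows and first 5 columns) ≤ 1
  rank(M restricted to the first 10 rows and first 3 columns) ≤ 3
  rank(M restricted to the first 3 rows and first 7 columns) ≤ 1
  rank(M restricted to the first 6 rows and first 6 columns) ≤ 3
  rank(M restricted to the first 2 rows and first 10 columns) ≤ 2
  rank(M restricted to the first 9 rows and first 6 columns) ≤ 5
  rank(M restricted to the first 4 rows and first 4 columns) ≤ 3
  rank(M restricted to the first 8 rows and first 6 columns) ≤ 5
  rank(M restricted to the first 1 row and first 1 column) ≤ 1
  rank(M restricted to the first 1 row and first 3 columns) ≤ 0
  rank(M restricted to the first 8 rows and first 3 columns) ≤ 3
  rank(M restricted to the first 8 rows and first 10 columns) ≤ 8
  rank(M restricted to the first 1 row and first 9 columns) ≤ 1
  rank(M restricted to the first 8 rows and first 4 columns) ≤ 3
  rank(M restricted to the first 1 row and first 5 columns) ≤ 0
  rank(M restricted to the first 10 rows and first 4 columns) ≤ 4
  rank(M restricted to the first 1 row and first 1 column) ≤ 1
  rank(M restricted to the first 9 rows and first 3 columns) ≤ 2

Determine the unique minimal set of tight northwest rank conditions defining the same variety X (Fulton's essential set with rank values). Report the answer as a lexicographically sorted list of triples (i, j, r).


The tightest implied rank at each (i,j), from the 33 conditions:

  row 1: 0, 0, 0, 0, 0, 0, 0, 1, 1, 1
  row 2: 0, 0, 0, 0, 1, 1, 1, 2, 2, 2
  row 3: 0, 0, 0, 0, 1, 1, 1, 2, 3, 3
  row 4: 1, 1, 1, 1, 2, 2, 2, 3, 4, 4
  row 5: 1, 2, 2, 2, 3, 3, 3, 4, 5, 5
  row 6: 1, 2, 2, 2, 3, 3, 4, 5, 6, 6
  row 7: 1, 2, 2, 3, 4, 4, 5, 6, 7, 7
  row 8: 1, 2, 2, 3, 4, 4, 5, 6, 7, 8
  row 9: 1, 2, 2, 3, 4, 5, 6, 7, 8, 9
  row 10: 1, 2, 3, 4, 5, 6, 7, 8, 9, 10

second differences of R give the permutation w = (8, 5, 9, 1, 2, 7, 4, 10, 6, 3).

7 SE-corners of the 24-cell Rothe diagram give Ess(w):

[(1, 7, 0), (3, 4, 0), (3, 7, 1), (6, 4, 2), (6, 6, 3), (8, 6, 4), (9, 3, 2)]


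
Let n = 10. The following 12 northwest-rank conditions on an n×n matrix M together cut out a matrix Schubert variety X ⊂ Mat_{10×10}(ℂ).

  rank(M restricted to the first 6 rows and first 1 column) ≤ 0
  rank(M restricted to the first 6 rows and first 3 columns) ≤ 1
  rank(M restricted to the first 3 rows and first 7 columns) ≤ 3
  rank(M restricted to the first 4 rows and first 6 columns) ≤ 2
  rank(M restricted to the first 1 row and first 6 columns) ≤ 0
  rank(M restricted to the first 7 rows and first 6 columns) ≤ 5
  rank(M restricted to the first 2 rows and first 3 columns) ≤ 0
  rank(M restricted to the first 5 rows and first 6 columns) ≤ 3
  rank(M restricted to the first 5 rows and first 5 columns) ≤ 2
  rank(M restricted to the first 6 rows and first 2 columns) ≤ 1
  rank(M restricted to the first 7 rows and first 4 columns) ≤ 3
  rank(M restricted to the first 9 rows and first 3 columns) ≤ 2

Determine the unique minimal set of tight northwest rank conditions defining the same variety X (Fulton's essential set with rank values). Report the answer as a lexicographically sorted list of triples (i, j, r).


Reconstructing r_w from the 12 given conditions:

  row 1: 0  0  0  0  0  0  1  1  1  1
  row 2: 0  0  0  1  1  1  2  2  2  2
  row 3: 0  1  1  2  2  2  3  3  3  3
  row 4: 0  1  1  2  2  2  3  4  4  4
  row 5: 0  1  1  2  2  3  4  5  5  5
  row 6: 0  1  1  2  3  4  5  6  6  6
  row 7: 1  2  2  3  4  5  6  7  7  7
  row 8: 1  2  2  3  4  5  6  7  8  8
  row 9: 1  2  2  3  4  5  6  7  8  9
  row 10: 1  2  3  4  5  6  7  8  9  10

the unique w with this rank table is (7, 4, 2, 8, 6, 5, 1, 9, 10, 3).

|D(w)|=21, |Ess(w)|=7:

[(1, 6, 0), (2, 3, 0), (4, 6, 2), (5, 5, 2), (6, 1, 0), (6, 3, 1), (9, 3, 2)]


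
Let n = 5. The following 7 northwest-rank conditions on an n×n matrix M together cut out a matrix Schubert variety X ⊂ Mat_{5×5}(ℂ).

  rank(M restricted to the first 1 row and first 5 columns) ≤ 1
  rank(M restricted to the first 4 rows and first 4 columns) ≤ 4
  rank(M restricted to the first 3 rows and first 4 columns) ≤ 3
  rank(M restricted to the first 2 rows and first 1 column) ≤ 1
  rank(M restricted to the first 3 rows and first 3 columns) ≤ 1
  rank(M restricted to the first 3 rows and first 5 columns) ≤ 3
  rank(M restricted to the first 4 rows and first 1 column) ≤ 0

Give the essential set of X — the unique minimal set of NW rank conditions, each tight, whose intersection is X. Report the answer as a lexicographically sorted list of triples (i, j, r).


Reconstructing r_w from the 7 given conditions:

  0, 1, 1, 1, 1
  0, 1, 1, 2, 2
  0, 1, 1, 2, 3
  0, 1, 2, 3, 4
  1, 2, 3, 4, 5

so w = (2, 4, 5, 3, 1).

2 SE-corners of the 6-cell Rothe diagram give Ess(w):

[(3, 3, 1), (4, 1, 0)]


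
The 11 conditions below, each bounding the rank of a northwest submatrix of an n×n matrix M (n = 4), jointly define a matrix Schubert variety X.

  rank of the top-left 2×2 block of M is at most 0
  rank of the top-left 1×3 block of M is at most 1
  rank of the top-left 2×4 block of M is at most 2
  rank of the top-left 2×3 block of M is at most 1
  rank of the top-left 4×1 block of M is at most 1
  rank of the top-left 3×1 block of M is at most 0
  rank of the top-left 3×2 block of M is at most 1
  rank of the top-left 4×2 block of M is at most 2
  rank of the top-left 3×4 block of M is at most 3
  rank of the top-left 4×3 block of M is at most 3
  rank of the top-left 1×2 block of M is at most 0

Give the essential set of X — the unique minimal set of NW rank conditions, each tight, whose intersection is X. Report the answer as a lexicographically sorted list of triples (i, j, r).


Propagating the 11 rank bounds to every northwest block:

  R[1]: 0, 0, 1, 1
  R[2]: 0, 0, 1, 2
  R[3]: 0, 1, 2, 3
  R[4]: 1, 2, 3, 4

hence w(1..4) = (3, 4, 2, 1).

Fulton essential set (2 of the 5 Rothe cells):

[(2, 2, 0), (3, 1, 0)]
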